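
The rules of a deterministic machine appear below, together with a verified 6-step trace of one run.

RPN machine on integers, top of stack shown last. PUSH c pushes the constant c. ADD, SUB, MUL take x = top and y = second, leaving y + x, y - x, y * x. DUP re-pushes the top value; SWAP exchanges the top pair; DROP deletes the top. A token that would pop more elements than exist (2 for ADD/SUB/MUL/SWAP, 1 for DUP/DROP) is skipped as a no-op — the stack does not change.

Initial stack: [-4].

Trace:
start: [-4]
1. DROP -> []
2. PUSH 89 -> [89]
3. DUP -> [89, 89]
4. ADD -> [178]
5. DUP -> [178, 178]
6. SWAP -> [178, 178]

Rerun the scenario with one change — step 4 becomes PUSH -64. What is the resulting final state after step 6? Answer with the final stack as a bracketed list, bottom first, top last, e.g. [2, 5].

[89, 89, -64, -64]

(re-executing from step 4 with the substitution; state before step 4: [89, 89])
4. PUSH -64 -> [89, 89, -64]
5. DUP -> [89, 89, -64, -64]
6. SWAP -> [89, 89, -64, -64]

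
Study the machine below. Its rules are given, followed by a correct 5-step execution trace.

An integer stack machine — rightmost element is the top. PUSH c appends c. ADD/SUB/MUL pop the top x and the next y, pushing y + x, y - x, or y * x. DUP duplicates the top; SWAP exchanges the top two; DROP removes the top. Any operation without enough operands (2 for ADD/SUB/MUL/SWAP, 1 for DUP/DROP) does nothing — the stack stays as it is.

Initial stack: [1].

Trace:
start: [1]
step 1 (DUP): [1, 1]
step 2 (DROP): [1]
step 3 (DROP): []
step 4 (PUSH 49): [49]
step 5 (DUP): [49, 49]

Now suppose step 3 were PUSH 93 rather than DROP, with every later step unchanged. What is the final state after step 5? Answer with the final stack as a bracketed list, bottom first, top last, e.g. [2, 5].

(re-executing from step 3 with the substitution; state before step 3: [1])
step 3 (PUSH 93): [1, 93]
step 4 (PUSH 49): [1, 93, 49]
step 5 (DUP): [1, 93, 49, 49]

[1, 93, 49, 49]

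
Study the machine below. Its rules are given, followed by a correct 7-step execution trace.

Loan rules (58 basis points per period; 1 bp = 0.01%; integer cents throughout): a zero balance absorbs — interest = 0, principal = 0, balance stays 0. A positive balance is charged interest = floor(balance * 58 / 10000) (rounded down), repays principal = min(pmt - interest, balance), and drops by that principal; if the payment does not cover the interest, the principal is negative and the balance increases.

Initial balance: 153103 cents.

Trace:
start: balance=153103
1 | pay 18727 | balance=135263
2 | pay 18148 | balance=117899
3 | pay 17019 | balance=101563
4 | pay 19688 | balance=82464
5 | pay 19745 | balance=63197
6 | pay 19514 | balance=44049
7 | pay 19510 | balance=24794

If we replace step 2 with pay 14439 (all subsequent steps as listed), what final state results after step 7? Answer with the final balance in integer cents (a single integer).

(re-executing from step 2 with the substitution; state before step 2: balance=135263)
2 | pay 14439 | balance=121608
3 | pay 17019 | balance=105294
4 | pay 19688 | balance=86216
5 | pay 19745 | balance=66971
6 | pay 19514 | balance=47845
7 | pay 19510 | balance=28612

28612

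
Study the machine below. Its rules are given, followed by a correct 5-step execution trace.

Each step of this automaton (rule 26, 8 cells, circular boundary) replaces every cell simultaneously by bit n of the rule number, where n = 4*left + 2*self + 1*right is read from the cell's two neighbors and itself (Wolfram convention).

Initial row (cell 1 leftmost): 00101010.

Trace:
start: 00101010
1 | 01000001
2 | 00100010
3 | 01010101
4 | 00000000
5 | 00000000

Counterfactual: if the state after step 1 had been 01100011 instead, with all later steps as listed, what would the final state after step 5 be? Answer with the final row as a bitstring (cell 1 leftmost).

00110110

state after step 1 := 01100011
2 | 01010110
3 | 10000101
4 | 01001001
5 | 00110110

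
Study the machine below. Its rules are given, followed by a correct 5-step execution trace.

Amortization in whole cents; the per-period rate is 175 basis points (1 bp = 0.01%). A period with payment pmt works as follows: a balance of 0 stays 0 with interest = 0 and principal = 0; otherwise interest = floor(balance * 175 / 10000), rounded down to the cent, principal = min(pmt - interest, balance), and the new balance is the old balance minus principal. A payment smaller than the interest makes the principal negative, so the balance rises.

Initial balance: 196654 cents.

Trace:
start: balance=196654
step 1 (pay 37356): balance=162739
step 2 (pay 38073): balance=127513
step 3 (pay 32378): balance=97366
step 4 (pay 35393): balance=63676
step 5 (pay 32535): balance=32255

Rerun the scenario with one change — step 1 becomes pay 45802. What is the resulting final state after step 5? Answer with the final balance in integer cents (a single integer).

23203

(re-executing from step 1 with the substitution; state before step 1: balance=196654)
step 1 (pay 45802): balance=154293
step 2 (pay 38073): balance=118920
step 3 (pay 32378): balance=88623
step 4 (pay 35393): balance=54780
step 5 (pay 32535): balance=23203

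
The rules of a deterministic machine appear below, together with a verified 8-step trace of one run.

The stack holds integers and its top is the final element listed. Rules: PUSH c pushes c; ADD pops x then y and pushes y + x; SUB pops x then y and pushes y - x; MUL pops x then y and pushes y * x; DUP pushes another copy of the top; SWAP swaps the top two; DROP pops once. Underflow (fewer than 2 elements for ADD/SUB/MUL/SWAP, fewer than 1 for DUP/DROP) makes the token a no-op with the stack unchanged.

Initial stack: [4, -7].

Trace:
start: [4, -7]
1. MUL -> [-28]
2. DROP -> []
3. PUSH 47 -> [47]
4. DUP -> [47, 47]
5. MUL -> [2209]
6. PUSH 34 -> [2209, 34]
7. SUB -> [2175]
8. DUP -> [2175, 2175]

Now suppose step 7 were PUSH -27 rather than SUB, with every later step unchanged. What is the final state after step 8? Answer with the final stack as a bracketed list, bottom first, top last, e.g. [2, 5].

[2209, 34, -27, -27]

(re-executing from step 7 with the substitution; state before step 7: [2209, 34])
7. PUSH -27 -> [2209, 34, -27]
8. DUP -> [2209, 34, -27, -27]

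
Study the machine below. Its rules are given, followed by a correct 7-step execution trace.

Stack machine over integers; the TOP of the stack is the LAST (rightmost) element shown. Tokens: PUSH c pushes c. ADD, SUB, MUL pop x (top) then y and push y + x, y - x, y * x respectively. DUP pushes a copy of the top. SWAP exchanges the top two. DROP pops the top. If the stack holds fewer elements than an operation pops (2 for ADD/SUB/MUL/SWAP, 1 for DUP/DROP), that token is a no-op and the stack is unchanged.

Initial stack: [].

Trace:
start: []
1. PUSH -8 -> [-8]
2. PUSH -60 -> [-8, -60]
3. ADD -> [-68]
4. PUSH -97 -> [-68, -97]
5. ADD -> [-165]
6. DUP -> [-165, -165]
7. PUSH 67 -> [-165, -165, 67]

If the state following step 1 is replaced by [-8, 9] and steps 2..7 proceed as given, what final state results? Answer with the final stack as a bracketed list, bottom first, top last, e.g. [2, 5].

[-8, -148, -148, 67]

state after step 1 := [-8, 9]
2. PUSH -60 -> [-8, 9, -60]
3. ADD -> [-8, -51]
4. PUSH -97 -> [-8, -51, -97]
5. ADD -> [-8, -148]
6. DUP -> [-8, -148, -148]
7. PUSH 67 -> [-8, -148, -148, 67]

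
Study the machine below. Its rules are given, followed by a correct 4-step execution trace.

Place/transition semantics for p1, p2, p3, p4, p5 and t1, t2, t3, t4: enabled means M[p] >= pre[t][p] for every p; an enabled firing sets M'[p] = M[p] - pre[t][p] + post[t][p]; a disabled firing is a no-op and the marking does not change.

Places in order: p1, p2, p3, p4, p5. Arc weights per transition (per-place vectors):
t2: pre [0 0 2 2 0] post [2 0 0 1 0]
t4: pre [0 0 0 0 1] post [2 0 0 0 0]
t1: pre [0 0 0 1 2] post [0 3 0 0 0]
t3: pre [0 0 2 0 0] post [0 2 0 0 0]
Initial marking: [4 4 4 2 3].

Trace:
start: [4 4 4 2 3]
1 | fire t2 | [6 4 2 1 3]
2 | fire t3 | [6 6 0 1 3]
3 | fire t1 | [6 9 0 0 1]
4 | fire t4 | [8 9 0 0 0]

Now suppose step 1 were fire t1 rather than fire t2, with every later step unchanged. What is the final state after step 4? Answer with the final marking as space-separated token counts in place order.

(re-executing from step 1 with the substitution; state before step 1: [4 4 4 2 3])
1 | fire t1 | [4 7 4 1 1]
2 | fire t3 | [4 9 2 1 1]
3 | fire t1 | [4 9 2 1 1]
4 | fire t4 | [6 9 2 1 0]

6 9 2 1 0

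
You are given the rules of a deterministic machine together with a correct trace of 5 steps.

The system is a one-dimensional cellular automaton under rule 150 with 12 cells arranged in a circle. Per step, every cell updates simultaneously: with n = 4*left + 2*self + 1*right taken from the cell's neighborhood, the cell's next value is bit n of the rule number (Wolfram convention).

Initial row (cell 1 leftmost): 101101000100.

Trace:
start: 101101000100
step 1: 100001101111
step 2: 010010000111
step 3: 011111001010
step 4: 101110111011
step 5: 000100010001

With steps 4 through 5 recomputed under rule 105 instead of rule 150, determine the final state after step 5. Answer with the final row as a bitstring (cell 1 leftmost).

000100010001

(re-executing steps 4..5 under rule 105; state before step 4: 011111001010)
step 4: 010001000100
step 5: 000100010001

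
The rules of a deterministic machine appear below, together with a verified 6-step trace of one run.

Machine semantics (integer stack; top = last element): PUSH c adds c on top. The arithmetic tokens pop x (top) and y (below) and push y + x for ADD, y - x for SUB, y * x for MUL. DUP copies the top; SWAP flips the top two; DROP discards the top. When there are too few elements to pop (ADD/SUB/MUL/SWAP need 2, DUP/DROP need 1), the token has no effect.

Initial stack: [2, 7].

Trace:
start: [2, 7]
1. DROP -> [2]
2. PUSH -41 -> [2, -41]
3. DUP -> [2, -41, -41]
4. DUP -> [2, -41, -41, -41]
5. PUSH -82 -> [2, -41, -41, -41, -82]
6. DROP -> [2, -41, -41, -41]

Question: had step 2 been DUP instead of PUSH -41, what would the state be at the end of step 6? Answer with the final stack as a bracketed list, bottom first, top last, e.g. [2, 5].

(re-executing from step 2 with the substitution; state before step 2: [2])
2. DUP -> [2, 2]
3. DUP -> [2, 2, 2]
4. DUP -> [2, 2, 2, 2]
5. PUSH -82 -> [2, 2, 2, 2, -82]
6. DROP -> [2, 2, 2, 2]

[2, 2, 2, 2]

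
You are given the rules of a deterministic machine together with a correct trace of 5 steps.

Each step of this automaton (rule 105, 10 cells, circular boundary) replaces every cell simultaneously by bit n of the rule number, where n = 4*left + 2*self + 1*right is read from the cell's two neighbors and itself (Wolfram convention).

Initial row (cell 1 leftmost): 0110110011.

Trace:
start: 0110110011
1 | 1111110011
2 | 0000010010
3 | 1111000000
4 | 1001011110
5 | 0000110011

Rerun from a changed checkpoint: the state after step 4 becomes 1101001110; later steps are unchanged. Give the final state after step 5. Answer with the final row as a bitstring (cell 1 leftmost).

state after step 4 := 1101001110
5 | 1110001011

1110001011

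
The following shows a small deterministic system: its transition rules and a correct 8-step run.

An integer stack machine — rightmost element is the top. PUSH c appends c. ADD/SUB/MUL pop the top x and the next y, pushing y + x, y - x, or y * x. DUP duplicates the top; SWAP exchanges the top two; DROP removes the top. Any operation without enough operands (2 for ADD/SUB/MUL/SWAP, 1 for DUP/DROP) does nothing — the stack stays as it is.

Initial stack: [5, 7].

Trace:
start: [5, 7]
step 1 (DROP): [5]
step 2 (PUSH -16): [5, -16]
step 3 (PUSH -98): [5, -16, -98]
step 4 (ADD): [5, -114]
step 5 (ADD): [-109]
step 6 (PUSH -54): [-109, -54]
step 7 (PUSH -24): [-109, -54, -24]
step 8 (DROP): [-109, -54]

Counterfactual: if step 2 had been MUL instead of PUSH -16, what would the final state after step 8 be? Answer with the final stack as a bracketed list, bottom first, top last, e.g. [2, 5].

(re-executing from step 2 with the substitution; state before step 2: [5])
step 2 (MUL): [5]
step 3 (PUSH -98): [5, -98]
step 4 (ADD): [-93]
step 5 (ADD): [-93]
step 6 (PUSH -54): [-93, -54]
step 7 (PUSH -24): [-93, -54, -24]
step 8 (DROP): [-93, -54]

[-93, -54]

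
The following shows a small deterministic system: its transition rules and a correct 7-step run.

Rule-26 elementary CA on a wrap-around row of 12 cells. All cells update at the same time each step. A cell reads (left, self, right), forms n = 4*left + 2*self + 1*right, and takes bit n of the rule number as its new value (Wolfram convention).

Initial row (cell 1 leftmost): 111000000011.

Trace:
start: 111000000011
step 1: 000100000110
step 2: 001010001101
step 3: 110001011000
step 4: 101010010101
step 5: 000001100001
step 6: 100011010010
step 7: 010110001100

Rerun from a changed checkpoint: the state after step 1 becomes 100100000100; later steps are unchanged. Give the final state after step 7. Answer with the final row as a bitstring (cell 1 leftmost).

010101100100

state after step 1 := 100100000100
step 2: 011010001011
step 3: 010001010010
step 4: 101010001101
step 5: 000001011001
step 6: 100010010110
step 7: 010101100100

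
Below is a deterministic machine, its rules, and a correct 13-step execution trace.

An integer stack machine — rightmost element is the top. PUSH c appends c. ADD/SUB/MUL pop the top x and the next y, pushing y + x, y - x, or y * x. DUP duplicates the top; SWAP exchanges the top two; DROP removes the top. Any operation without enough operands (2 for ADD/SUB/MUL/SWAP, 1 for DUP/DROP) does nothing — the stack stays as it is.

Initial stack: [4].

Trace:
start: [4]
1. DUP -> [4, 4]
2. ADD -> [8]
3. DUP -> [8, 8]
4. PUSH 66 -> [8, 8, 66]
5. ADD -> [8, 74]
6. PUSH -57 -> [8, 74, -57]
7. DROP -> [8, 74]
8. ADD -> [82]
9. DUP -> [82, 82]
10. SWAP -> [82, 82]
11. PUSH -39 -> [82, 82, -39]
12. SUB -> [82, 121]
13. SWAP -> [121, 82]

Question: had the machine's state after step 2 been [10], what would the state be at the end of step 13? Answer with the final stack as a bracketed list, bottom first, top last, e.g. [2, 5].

[125, 86]

state after step 2 := [10]
3. DUP -> [10, 10]
4. PUSH 66 -> [10, 10, 66]
5. ADD -> [10, 76]
6. PUSH -57 -> [10, 76, -57]
7. DROP -> [10, 76]
8. ADD -> [86]
9. DUP -> [86, 86]
10. SWAP -> [86, 86]
11. PUSH -39 -> [86, 86, -39]
12. SUB -> [86, 125]
13. SWAP -> [125, 86]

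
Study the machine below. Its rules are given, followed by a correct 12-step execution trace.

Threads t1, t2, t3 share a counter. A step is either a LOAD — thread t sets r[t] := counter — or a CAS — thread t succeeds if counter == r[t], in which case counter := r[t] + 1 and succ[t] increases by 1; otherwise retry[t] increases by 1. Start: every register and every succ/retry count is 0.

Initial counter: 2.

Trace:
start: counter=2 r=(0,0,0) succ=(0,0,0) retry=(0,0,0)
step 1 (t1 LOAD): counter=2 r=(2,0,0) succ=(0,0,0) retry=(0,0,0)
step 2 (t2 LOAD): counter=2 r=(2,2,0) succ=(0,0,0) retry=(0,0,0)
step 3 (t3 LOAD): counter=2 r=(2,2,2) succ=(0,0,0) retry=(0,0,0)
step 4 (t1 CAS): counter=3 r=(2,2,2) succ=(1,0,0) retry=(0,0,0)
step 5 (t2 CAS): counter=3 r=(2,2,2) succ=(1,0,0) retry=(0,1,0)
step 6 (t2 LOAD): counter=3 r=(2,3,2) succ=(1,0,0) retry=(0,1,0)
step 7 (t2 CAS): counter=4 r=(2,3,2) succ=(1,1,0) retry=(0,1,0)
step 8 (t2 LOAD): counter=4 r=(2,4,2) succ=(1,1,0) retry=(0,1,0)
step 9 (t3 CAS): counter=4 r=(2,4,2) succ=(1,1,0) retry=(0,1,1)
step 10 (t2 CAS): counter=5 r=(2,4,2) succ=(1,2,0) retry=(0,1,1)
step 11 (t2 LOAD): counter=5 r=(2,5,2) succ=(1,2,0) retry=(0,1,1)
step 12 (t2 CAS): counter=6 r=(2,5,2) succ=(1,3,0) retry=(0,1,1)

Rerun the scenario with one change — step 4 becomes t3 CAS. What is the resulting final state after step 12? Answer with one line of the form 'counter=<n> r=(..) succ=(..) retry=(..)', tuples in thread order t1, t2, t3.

(re-executing from step 4 with the substitution; state before step 4: counter=2 r=(2,2,2) succ=(0,0,0) retry=(0,0,0))
step 4 (t3 CAS): counter=3 r=(2,2,2) succ=(0,0,1) retry=(0,0,0)
step 5 (t2 CAS): counter=3 r=(2,2,2) succ=(0,0,1) retry=(0,1,0)
step 6 (t2 LOAD): counter=3 r=(2,3,2) succ=(0,0,1) retry=(0,1,0)
step 7 (t2 CAS): counter=4 r=(2,3,2) succ=(0,1,1) retry=(0,1,0)
step 8 (t2 LOAD): counter=4 r=(2,4,2) succ=(0,1,1) retry=(0,1,0)
step 9 (t3 CAS): counter=4 r=(2,4,2) succ=(0,1,1) retry=(0,1,1)
step 10 (t2 CAS): counter=5 r=(2,4,2) succ=(0,2,1) retry=(0,1,1)
step 11 (t2 LOAD): counter=5 r=(2,5,2) succ=(0,2,1) retry=(0,1,1)
step 12 (t2 CAS): counter=6 r=(2,5,2) succ=(0,3,1) retry=(0,1,1)

counter=6 r=(2,5,2) succ=(0,3,1) retry=(0,1,1)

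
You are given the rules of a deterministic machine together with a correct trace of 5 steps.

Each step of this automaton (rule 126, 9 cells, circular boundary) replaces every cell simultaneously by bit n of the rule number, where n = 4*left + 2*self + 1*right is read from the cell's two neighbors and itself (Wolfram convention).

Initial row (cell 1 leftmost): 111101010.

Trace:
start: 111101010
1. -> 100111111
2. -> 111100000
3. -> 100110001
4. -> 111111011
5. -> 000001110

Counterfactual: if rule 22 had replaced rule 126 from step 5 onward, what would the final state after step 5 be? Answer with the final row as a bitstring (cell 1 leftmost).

000000000

(re-executing step 5 under rule 22; state before step 5: 111111011)
5. -> 000000000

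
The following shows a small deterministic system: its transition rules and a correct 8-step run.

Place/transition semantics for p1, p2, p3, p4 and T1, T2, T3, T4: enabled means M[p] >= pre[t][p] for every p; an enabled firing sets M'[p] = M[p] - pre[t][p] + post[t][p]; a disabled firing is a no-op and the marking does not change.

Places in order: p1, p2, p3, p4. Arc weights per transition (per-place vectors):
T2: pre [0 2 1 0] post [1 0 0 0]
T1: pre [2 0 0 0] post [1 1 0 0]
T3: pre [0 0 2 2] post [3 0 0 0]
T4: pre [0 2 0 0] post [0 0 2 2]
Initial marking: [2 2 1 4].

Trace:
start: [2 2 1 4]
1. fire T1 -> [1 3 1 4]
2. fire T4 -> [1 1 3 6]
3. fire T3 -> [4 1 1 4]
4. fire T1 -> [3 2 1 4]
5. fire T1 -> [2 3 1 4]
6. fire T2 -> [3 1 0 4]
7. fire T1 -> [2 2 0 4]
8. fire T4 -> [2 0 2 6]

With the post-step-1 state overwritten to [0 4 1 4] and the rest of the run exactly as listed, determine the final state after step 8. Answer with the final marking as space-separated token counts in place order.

1 1 2 6

state after step 1 := [0 4 1 4]
2. fire T4 -> [0 2 3 6]
3. fire T3 -> [3 2 1 4]
4. fire T1 -> [2 3 1 4]
5. fire T1 -> [1 4 1 4]
6. fire T2 -> [2 2 0 4]
7. fire T1 -> [1 3 0 4]
8. fire T4 -> [1 1 2 6]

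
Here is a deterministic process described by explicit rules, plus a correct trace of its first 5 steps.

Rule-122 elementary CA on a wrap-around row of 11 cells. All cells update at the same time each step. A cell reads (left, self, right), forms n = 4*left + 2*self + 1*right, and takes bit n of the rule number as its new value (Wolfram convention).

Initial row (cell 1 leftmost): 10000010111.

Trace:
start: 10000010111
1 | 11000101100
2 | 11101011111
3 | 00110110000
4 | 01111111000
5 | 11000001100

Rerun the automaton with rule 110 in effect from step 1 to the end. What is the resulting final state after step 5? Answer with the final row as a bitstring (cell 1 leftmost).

(re-executing steps 1..5 under rule 110; state before step 1: 10000010111)
1 | 10000111100
2 | 10001100101
3 | 10011101111
4 | 10110111000
5 | 11111101001

11111101001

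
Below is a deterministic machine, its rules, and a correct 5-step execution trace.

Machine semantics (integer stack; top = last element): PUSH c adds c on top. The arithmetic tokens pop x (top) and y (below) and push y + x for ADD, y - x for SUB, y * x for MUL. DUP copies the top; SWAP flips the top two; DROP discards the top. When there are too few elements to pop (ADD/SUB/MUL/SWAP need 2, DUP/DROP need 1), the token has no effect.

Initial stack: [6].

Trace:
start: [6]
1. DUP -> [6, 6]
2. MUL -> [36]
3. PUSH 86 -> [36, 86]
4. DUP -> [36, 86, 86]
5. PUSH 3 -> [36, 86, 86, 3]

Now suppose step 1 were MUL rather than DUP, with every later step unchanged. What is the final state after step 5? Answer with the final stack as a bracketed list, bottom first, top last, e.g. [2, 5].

(re-executing from step 1 with the substitution; state before step 1: [6])
1. MUL -> [6]
2. MUL -> [6]
3. PUSH 86 -> [6, 86]
4. DUP -> [6, 86, 86]
5. PUSH 3 -> [6, 86, 86, 3]

[6, 86, 86, 3]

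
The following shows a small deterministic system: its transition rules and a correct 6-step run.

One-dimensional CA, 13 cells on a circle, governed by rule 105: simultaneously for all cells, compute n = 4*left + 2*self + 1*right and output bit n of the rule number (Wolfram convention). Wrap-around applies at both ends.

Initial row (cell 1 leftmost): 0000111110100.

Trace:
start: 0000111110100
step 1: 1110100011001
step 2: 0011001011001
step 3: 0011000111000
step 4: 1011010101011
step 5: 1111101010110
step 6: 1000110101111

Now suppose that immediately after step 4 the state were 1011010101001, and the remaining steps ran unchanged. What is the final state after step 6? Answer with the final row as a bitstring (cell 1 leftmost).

state after step 4 := 1011010101001
step 5: 1111101010001
step 6: 0000110100101

0000110100101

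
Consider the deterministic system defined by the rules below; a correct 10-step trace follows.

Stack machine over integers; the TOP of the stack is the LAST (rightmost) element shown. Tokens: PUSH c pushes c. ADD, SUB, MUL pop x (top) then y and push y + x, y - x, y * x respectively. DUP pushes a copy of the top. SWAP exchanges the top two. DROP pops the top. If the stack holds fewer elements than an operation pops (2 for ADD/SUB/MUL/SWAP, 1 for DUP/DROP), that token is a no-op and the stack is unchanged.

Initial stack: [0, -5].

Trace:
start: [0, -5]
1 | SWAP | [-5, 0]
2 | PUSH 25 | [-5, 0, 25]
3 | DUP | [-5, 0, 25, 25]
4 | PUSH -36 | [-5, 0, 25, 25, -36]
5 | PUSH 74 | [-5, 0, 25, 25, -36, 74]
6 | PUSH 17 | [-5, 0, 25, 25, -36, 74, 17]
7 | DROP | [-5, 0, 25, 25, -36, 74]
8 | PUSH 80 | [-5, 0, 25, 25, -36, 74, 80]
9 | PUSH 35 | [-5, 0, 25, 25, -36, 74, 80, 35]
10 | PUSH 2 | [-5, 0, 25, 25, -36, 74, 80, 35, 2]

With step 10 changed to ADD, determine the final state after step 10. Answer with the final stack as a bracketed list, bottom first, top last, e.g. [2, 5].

(re-executing from step 10 with the substitution; state before step 10: [-5, 0, 25, 25, -36, 74, 80, 35])
10 | ADD | [-5, 0, 25, 25, -36, 74, 115]

[-5, 0, 25, 25, -36, 74, 115]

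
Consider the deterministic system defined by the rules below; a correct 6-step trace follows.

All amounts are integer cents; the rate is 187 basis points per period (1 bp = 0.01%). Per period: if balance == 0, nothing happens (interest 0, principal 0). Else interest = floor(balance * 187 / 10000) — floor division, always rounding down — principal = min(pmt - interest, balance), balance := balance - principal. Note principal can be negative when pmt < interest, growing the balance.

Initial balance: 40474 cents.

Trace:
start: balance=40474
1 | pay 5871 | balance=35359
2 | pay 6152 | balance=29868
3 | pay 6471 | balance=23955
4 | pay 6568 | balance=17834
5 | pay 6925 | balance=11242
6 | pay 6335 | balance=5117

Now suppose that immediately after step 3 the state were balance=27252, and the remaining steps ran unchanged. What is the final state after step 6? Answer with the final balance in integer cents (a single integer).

8603

state after step 3 := balance=27252
4 | pay 6568 | balance=21193
5 | pay 6925 | balance=14664
6 | pay 6335 | balance=8603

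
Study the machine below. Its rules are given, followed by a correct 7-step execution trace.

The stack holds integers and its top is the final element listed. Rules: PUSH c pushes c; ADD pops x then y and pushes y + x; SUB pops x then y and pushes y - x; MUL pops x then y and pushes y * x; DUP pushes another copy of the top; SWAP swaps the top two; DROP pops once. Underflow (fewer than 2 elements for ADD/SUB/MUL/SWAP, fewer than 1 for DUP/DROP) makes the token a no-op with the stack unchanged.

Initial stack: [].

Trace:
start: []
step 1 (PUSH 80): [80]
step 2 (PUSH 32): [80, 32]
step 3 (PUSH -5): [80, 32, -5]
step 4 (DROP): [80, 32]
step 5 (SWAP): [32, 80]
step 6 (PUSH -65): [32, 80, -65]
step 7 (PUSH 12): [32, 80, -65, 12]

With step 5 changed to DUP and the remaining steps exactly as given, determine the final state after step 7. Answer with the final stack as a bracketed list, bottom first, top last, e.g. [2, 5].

[80, 32, 32, -65, 12]

(re-executing from step 5 with the substitution; state before step 5: [80, 32])
step 5 (DUP): [80, 32, 32]
step 6 (PUSH -65): [80, 32, 32, -65]
step 7 (PUSH 12): [80, 32, 32, -65, 12]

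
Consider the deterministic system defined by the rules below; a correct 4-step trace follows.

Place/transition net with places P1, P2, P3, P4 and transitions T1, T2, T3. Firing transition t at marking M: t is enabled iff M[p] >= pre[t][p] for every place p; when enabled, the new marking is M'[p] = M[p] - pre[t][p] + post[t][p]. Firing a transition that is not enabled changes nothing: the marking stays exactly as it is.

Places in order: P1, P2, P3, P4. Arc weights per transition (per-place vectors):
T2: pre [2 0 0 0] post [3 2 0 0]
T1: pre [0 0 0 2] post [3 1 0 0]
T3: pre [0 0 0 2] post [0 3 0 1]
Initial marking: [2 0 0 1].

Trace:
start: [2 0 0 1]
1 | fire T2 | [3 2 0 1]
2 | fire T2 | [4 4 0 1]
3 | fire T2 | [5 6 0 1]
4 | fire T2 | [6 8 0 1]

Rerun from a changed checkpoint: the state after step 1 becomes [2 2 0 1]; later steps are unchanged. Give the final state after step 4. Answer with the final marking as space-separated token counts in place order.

state after step 1 := [2 2 0 1]
2 | fire T2 | [3 4 0 1]
3 | fire T2 | [4 6 0 1]
4 | fire T2 | [5 8 0 1]

5 8 0 1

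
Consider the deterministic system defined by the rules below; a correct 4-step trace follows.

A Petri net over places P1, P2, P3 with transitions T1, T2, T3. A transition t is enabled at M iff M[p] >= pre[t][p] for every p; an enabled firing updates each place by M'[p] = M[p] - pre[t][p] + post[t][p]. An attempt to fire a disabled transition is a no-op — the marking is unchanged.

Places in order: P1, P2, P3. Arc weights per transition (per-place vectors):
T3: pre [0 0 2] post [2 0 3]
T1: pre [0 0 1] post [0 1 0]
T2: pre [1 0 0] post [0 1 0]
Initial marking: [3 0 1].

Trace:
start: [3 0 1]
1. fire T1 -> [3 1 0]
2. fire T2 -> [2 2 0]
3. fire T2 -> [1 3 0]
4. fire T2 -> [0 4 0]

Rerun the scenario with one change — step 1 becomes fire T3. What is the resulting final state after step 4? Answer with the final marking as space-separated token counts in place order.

0 3 1

(re-executing from step 1 with the substitution; state before step 1: [3 0 1])
1. fire T3 -> [3 0 1]
2. fire T2 -> [2 1 1]
3. fire T2 -> [1 2 1]
4. fire T2 -> [0 3 1]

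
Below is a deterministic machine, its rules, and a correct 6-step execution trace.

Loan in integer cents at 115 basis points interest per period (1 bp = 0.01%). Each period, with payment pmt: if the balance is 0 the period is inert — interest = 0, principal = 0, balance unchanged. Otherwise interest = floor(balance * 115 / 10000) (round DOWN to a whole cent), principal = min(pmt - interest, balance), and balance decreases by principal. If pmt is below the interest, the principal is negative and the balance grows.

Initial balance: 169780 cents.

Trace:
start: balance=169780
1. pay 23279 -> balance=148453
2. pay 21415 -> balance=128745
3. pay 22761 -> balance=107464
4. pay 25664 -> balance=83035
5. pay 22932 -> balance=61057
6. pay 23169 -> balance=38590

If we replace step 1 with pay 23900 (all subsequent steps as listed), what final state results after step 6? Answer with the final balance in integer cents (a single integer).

(re-executing from step 1 with the substitution; state before step 1: balance=169780)
1. pay 23900 -> balance=147832
2. pay 21415 -> balance=128117
3. pay 22761 -> balance=106829
4. pay 25664 -> balance=82393
5. pay 22932 -> balance=60408
6. pay 23169 -> balance=37933

37933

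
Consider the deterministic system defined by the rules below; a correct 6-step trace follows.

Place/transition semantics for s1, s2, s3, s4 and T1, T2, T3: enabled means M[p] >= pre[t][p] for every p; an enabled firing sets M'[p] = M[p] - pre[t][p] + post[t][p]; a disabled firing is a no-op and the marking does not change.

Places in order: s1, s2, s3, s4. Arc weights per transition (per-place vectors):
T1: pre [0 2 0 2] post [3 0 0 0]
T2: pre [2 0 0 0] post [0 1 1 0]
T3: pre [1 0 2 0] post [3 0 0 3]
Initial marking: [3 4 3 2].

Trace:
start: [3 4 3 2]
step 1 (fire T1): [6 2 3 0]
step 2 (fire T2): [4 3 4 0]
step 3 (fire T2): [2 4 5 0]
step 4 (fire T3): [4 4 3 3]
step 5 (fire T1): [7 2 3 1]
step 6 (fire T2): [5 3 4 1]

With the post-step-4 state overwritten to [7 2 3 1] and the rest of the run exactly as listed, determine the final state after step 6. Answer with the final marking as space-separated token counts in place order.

5 3 4 1

state after step 4 := [7 2 3 1]
step 5 (fire T1): [7 2 3 1]
step 6 (fire T2): [5 3 4 1]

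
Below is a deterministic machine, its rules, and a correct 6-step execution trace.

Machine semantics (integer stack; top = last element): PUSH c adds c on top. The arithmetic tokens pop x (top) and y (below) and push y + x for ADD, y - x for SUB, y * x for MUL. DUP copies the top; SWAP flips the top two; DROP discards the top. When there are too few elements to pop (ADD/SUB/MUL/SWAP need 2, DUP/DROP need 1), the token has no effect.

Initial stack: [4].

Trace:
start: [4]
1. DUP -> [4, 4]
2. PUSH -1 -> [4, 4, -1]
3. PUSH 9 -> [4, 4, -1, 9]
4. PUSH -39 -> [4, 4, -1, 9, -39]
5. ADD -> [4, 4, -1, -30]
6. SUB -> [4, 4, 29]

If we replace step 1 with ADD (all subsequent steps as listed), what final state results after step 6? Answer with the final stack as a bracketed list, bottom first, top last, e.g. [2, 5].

[4, 29]

(re-executing from step 1 with the substitution; state before step 1: [4])
1. ADD -> [4]
2. PUSH -1 -> [4, -1]
3. PUSH 9 -> [4, -1, 9]
4. PUSH -39 -> [4, -1, 9, -39]
5. ADD -> [4, -1, -30]
6. SUB -> [4, 29]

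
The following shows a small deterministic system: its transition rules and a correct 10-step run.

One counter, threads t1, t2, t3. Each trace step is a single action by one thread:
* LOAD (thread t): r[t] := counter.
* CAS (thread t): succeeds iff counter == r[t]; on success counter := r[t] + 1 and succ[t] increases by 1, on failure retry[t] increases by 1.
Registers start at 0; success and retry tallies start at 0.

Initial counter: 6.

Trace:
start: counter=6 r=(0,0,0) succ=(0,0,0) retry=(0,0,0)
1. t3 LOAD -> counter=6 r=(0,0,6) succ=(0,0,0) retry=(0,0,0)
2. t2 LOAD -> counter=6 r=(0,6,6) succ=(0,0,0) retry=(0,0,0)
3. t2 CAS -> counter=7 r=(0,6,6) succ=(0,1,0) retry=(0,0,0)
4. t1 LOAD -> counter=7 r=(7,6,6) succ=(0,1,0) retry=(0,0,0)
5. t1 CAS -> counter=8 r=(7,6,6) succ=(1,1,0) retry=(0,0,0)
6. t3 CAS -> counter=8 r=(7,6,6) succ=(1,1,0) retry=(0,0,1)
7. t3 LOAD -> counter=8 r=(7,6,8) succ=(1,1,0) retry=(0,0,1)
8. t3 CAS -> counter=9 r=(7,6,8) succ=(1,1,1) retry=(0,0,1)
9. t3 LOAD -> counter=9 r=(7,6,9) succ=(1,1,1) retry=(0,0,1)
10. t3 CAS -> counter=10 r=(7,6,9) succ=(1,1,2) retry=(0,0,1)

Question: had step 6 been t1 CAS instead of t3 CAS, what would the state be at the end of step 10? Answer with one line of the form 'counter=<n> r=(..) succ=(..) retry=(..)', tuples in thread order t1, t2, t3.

counter=10 r=(7,6,9) succ=(1,1,2) retry=(1,0,0)

(re-executing from step 6 with the substitution; state before step 6: counter=8 r=(7,6,6) succ=(1,1,0) retry=(0,0,0))
6. t1 CAS -> counter=8 r=(7,6,6) succ=(1,1,0) retry=(1,0,0)
7. t3 LOAD -> counter=8 r=(7,6,8) succ=(1,1,0) retry=(1,0,0)
8. t3 CAS -> counter=9 r=(7,6,8) succ=(1,1,1) retry=(1,0,0)
9. t3 LOAD -> counter=9 r=(7,6,9) succ=(1,1,1) retry=(1,0,0)
10. t3 CAS -> counter=10 r=(7,6,9) succ=(1,1,2) retry=(1,0,0)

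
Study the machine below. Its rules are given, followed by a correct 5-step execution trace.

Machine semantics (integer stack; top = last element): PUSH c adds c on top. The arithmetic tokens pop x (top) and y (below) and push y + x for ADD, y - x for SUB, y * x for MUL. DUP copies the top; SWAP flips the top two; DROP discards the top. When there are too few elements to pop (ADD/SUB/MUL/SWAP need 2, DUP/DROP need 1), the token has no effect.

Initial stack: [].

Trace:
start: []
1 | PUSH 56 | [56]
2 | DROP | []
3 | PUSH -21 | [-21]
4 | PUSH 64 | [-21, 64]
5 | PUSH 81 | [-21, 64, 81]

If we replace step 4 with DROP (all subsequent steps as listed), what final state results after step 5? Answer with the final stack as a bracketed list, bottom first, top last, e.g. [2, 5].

[81]

(re-executing from step 4 with the substitution; state before step 4: [-21])
4 | DROP | []
5 | PUSH 81 | [81]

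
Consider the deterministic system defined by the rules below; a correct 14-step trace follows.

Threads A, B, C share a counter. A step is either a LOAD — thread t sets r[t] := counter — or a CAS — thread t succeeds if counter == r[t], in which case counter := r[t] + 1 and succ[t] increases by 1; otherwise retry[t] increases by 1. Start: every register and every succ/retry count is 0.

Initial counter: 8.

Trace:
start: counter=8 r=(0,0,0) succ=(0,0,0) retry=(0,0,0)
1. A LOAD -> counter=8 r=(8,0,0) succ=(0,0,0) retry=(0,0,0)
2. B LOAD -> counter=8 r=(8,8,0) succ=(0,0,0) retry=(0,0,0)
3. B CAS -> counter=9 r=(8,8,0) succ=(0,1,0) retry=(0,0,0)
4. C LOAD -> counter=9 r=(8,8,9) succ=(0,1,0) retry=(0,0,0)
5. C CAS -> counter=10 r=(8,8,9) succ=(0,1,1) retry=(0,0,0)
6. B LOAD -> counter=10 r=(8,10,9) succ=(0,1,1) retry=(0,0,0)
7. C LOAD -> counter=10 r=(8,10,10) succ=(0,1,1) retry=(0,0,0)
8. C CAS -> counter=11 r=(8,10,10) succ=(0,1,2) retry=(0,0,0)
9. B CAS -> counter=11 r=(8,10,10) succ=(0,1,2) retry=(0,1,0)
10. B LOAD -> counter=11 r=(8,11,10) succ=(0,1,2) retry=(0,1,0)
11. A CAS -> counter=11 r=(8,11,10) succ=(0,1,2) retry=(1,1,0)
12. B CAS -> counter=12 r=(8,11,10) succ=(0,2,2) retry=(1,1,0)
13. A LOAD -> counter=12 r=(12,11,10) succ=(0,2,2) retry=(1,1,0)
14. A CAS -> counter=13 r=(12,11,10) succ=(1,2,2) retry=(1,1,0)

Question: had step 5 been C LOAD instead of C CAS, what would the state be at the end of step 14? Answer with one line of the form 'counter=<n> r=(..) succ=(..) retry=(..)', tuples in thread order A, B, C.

counter=12 r=(11,10,9) succ=(1,2,1) retry=(1,1,0)

(re-executing from step 5 with the substitution; state before step 5: counter=9 r=(8,8,9) succ=(0,1,0) retry=(0,0,0))
5. C LOAD -> counter=9 r=(8,8,9) succ=(0,1,0) retry=(0,0,0)
6. B LOAD -> counter=9 r=(8,9,9) succ=(0,1,0) retry=(0,0,0)
7. C LOAD -> counter=9 r=(8,9,9) succ=(0,1,0) retry=(0,0,0)
8. C CAS -> counter=10 r=(8,9,9) succ=(0,1,1) retry=(0,0,0)
9. B CAS -> counter=10 r=(8,9,9) succ=(0,1,1) retry=(0,1,0)
10. B LOAD -> counter=10 r=(8,10,9) succ=(0,1,1) retry=(0,1,0)
11. A CAS -> counter=10 r=(8,10,9) succ=(0,1,1) retry=(1,1,0)
12. B CAS -> counter=11 r=(8,10,9) succ=(0,2,1) retry=(1,1,0)
13. A LOAD -> counter=11 r=(11,10,9) succ=(0,2,1) retry=(1,1,0)
14. A CAS -> counter=12 r=(11,10,9) succ=(1,2,1) retry=(1,1,0)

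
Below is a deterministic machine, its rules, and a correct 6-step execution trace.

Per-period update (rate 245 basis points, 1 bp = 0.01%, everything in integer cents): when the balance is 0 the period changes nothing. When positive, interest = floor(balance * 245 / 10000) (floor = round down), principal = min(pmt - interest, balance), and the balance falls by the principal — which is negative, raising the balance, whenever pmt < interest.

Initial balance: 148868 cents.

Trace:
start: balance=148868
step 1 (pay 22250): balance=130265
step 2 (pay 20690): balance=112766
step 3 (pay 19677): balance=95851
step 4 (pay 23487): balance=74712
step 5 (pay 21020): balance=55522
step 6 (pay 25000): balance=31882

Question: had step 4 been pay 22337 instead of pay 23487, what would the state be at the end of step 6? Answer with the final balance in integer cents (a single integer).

(re-executing from step 4 with the substitution; state before step 4: balance=95851)
step 4 (pay 22337): balance=75862
step 5 (pay 21020): balance=56700
step 6 (pay 25000): balance=33089

33089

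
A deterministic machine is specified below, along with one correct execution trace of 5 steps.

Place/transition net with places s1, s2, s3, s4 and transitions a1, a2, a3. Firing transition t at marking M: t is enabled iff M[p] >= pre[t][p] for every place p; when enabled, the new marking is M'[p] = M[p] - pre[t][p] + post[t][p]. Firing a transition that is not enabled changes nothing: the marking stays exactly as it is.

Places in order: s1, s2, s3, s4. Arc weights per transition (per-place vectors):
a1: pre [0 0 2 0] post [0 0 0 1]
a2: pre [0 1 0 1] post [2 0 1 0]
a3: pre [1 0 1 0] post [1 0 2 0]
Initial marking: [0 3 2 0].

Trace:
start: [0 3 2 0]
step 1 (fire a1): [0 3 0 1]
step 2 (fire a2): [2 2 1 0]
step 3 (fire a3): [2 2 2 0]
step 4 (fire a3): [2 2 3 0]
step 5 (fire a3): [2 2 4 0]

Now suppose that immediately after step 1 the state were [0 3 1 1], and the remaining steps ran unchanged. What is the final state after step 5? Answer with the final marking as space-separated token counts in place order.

state after step 1 := [0 3 1 1]
step 2 (fire a2): [2 2 2 0]
step 3 (fire a3): [2 2 3 0]
step 4 (fire a3): [2 2 4 0]
step 5 (fire a3): [2 2 5 0]

2 2 5 0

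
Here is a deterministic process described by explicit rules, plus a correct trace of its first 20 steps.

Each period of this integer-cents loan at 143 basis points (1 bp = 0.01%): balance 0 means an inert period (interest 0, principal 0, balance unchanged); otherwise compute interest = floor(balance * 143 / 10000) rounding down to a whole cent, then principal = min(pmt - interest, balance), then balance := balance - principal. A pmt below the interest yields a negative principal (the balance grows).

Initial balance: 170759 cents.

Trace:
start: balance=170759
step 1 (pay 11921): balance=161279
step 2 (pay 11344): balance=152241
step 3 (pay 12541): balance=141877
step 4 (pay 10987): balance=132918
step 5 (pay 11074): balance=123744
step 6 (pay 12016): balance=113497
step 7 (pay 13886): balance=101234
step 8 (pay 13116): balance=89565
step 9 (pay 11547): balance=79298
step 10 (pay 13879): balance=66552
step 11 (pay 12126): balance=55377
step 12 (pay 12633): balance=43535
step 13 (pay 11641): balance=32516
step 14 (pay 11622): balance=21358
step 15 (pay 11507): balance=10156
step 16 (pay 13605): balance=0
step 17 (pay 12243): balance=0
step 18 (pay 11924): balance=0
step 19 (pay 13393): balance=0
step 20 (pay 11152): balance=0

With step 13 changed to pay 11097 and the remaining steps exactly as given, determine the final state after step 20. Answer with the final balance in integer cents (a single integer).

(re-executing from step 13 with the substitution; state before step 13: balance=43535)
step 13 (pay 11097): balance=33060
step 14 (pay 11622): balance=21910
step 15 (pay 11507): balance=10716
step 16 (pay 13605): balance=0
step 17 (pay 12243): balance=0
step 18 (pay 11924): balance=0
step 19 (pay 13393): balance=0
step 20 (pay 11152): balance=0

0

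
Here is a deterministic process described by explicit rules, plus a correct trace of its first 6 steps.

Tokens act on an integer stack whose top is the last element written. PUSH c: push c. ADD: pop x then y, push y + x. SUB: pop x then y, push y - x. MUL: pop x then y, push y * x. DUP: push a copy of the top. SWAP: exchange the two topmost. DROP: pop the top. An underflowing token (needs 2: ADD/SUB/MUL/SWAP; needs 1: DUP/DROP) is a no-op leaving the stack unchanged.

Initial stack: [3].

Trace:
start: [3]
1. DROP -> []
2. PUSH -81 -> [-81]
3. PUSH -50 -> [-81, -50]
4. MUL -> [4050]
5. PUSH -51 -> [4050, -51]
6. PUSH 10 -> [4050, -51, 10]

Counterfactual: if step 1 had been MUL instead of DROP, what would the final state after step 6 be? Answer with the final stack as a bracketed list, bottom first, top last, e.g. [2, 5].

(re-executing from step 1 with the substitution; state before step 1: [3])
1. MUL -> [3]
2. PUSH -81 -> [3, -81]
3. PUSH -50 -> [3, -81, -50]
4. MUL -> [3, 4050]
5. PUSH -51 -> [3, 4050, -51]
6. PUSH 10 -> [3, 4050, -51, 10]

[3, 4050, -51, 10]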